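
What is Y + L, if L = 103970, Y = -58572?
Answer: 45398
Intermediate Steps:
Y + L = -58572 + 103970 = 45398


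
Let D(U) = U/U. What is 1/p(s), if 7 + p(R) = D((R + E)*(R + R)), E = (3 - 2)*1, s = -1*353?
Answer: -1/6 ≈ -0.16667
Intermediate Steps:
s = -353
E = 1 (E = 1*1 = 1)
D(U) = 1
p(R) = -6 (p(R) = -7 + 1 = -6)
1/p(s) = 1/(-6) = -1/6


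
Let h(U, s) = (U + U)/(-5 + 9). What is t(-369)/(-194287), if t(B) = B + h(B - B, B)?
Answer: 369/194287 ≈ 0.0018993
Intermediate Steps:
h(U, s) = U/2 (h(U, s) = (2*U)/4 = (2*U)*(1/4) = U/2)
t(B) = B (t(B) = B + (B - B)/2 = B + (1/2)*0 = B + 0 = B)
t(-369)/(-194287) = -369/(-194287) = -369*(-1/194287) = 369/194287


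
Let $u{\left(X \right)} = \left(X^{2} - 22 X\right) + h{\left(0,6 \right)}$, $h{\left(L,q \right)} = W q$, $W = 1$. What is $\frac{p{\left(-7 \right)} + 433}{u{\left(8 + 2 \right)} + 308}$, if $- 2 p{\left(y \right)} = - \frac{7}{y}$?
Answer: $\frac{865}{388} \approx 2.2294$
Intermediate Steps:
$h{\left(L,q \right)} = q$ ($h{\left(L,q \right)} = 1 q = q$)
$p{\left(y \right)} = \frac{7}{2 y}$ ($p{\left(y \right)} = - \frac{\left(-7\right) \frac{1}{y}}{2} = \frac{7}{2 y}$)
$u{\left(X \right)} = 6 + X^{2} - 22 X$ ($u{\left(X \right)} = \left(X^{2} - 22 X\right) + 6 = 6 + X^{2} - 22 X$)
$\frac{p{\left(-7 \right)} + 433}{u{\left(8 + 2 \right)} + 308} = \frac{\frac{7}{2 \left(-7\right)} + 433}{\left(6 + \left(8 + 2\right)^{2} - 22 \left(8 + 2\right)\right) + 308} = \frac{\frac{7}{2} \left(- \frac{1}{7}\right) + 433}{\left(6 + 10^{2} - 220\right) + 308} = \frac{- \frac{1}{2} + 433}{\left(6 + 100 - 220\right) + 308} = \frac{865}{2 \left(-114 + 308\right)} = \frac{865}{2 \cdot 194} = \frac{865}{2} \cdot \frac{1}{194} = \frac{865}{388}$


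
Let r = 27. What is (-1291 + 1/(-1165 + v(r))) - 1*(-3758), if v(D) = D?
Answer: 2807445/1138 ≈ 2467.0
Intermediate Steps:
(-1291 + 1/(-1165 + v(r))) - 1*(-3758) = (-1291 + 1/(-1165 + 27)) - 1*(-3758) = (-1291 + 1/(-1138)) + 3758 = (-1291 - 1/1138) + 3758 = -1469159/1138 + 3758 = 2807445/1138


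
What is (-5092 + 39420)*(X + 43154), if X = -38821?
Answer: 148743224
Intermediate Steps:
(-5092 + 39420)*(X + 43154) = (-5092 + 39420)*(-38821 + 43154) = 34328*4333 = 148743224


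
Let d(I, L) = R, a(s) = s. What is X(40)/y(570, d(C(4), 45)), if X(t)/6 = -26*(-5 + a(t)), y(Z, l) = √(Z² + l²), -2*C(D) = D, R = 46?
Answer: -1365*√81754/40877 ≈ -9.5479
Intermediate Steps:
C(D) = -D/2
d(I, L) = 46
X(t) = 780 - 156*t (X(t) = 6*(-26*(-5 + t)) = 6*(130 - 26*t) = 780 - 156*t)
X(40)/y(570, d(C(4), 45)) = (780 - 156*40)/(√(570² + 46²)) = (780 - 6240)/(√(324900 + 2116)) = -5460*√81754/163508 = -1365*√81754/40877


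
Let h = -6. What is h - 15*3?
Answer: -51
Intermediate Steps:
h - 15*3 = -6 - 15*3 = -6 - 45 = -51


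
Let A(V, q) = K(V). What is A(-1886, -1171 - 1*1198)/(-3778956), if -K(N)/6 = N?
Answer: -943/314913 ≈ -0.0029945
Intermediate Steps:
K(N) = -6*N
A(V, q) = -6*V
A(-1886, -1171 - 1*1198)/(-3778956) = -6*(-1886)/(-3778956) = 11316*(-1/3778956) = -943/314913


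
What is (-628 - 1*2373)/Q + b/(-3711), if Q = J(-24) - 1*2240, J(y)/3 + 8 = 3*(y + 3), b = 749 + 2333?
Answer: 3576565/9103083 ≈ 0.39290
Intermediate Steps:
b = 3082
J(y) = 3 + 9*y (J(y) = -24 + 3*(3*(y + 3)) = -24 + 3*(3*(3 + y)) = -24 + 3*(9 + 3*y) = -24 + (27 + 9*y) = 3 + 9*y)
Q = -2453 (Q = (3 + 9*(-24)) - 1*2240 = (3 - 216) - 2240 = -213 - 2240 = -2453)
(-628 - 1*2373)/Q + b/(-3711) = (-628 - 1*2373)/(-2453) + 3082/(-3711) = (-628 - 2373)*(-1/2453) + 3082*(-1/3711) = -3001*(-1/2453) - 3082/3711 = 3001/2453 - 3082/3711 = 3576565/9103083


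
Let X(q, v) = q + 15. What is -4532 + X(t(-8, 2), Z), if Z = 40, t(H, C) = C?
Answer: -4515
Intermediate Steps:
X(q, v) = 15 + q
-4532 + X(t(-8, 2), Z) = -4532 + (15 + 2) = -4532 + 17 = -4515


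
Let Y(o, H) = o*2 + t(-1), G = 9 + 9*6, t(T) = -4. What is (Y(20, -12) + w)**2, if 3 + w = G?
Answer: 9216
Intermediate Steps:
G = 63 (G = 9 + 54 = 63)
w = 60 (w = -3 + 63 = 60)
Y(o, H) = -4 + 2*o (Y(o, H) = o*2 - 4 = 2*o - 4 = -4 + 2*o)
(Y(20, -12) + w)**2 = ((-4 + 2*20) + 60)**2 = ((-4 + 40) + 60)**2 = (36 + 60)**2 = 96**2 = 9216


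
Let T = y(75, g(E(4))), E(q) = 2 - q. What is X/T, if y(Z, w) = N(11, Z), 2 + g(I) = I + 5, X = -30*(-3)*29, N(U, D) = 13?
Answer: 2610/13 ≈ 200.77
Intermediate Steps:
X = 2610 (X = 90*29 = 2610)
g(I) = 3 + I (g(I) = -2 + (I + 5) = -2 + (5 + I) = 3 + I)
y(Z, w) = 13
T = 13
X/T = 2610/13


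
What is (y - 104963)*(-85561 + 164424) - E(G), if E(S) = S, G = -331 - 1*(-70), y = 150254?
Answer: 3571784394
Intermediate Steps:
G = -261 (G = -331 + 70 = -261)
(y - 104963)*(-85561 + 164424) - E(G) = (150254 - 104963)*(-85561 + 164424) - 1*(-261) = 45291*78863 + 261 = 3571784133 + 261 = 3571784394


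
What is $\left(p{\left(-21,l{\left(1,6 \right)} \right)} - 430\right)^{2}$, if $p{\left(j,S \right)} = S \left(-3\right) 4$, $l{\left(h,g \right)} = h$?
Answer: $195364$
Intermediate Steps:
$p{\left(j,S \right)} = - 12 S$ ($p{\left(j,S \right)} = - 3 S 4 = - 12 S$)
$\left(p{\left(-21,l{\left(1,6 \right)} \right)} - 430\right)^{2} = \left(\left(-12\right) 1 - 430\right)^{2} = \left(-12 - 430\right)^{2} = \left(-442\right)^{2} = 195364$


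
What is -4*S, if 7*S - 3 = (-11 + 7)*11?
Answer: 164/7 ≈ 23.429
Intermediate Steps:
S = -41/7 (S = 3/7 + ((-11 + 7)*11)/7 = 3/7 + (-4*11)/7 = 3/7 + (⅐)*(-44) = 3/7 - 44/7 = -41/7 ≈ -5.8571)
-4*S = -4*(-41/7) = 164/7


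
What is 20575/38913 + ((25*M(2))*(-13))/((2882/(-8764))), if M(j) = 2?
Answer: 110865546475/56073633 ≈ 1977.1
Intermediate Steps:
20575/38913 + ((25*M(2))*(-13))/((2882/(-8764))) = 20575/38913 + ((25*2)*(-13))/((2882/(-8764))) = 20575*(1/38913) + (50*(-13))/((2882*(-1/8764))) = 20575/38913 - 650/(-1441/4382) = 20575/38913 - 650*(-4382/1441) = 20575/38913 + 2848300/1441 = 110865546475/56073633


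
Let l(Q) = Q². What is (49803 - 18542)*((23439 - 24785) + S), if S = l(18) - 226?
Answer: -39013728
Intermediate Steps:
S = 98 (S = 18² - 226 = 324 - 226 = 98)
(49803 - 18542)*((23439 - 24785) + S) = (49803 - 18542)*((23439 - 24785) + 98) = 31261*(-1346 + 98) = 31261*(-1248) = -39013728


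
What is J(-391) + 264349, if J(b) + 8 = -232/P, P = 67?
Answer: 17710615/67 ≈ 2.6434e+5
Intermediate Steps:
J(b) = -768/67 (J(b) = -8 - 232/67 = -768/67)
J(-391) + 264349 = -768/67 + 264349 = 17710615/67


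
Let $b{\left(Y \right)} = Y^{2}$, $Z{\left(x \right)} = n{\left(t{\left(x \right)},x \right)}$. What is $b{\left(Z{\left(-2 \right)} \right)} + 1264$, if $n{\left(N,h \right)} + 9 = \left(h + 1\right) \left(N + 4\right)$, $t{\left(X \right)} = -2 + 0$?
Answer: $1385$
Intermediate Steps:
$t{\left(X \right)} = -2$
$n{\left(N,h \right)} = -9 + \left(1 + h\right) \left(4 + N\right)$ ($n{\left(N,h \right)} = -9 + \left(h + 1\right) \left(N + 4\right) = -9 + \left(1 + h\right) \left(4 + N\right)$)
$Z{\left(x \right)} = -7 + 2 x$ ($Z{\left(x \right)} = -5 - 2 + 4 x - 2 x = -7 + 2 x$)
$b{\left(Z{\left(-2 \right)} \right)} + 1264 = \left(-7 + 2 \left(-2\right)\right)^{2} + 1264 = \left(-7 - 4\right)^{2} + 1264 = \left(-11\right)^{2} + 1264 = 121 + 1264 = 1385$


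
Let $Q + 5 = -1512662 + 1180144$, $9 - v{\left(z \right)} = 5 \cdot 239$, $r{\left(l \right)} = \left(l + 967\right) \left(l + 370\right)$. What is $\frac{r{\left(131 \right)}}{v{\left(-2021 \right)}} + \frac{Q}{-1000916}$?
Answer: $- \frac{275103758745}{593543188} \approx -463.49$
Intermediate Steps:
$r{\left(l \right)} = \left(370 + l\right) \left(967 + l\right)$ ($r{\left(l \right)} = \left(967 + l\right) \left(370 + l\right) = \left(370 + l\right) \left(967 + l\right)$)
$v{\left(z \right)} = -1186$ ($v{\left(z \right)} = 9 - 5 \cdot 239 = 9 - 1195 = -1186$)
$Q = -332523$ ($Q = -5 + \left(-1512662 + 1180144\right) = -5 - 332518 = -332523$)
$\frac{r{\left(131 \right)}}{v{\left(-2021 \right)}} + \frac{Q}{-1000916} = \frac{357790 + 131^{2} + 1337 \cdot 131}{-1186} - \frac{332523}{-1000916} = \left(357790 + 17161 + 175147\right) \left(- \frac{1}{1186}\right) - - \frac{332523}{1000916} = 550098 \left(- \frac{1}{1186}\right) + \frac{332523}{1000916} = - \frac{275049}{593} + \frac{332523}{1000916} = - \frac{275103758745}{593543188}$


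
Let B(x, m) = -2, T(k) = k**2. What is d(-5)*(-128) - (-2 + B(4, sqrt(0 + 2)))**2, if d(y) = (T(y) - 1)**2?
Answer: -73744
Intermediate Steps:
d(y) = (-1 + y**2)**2 (d(y) = (y**2 - 1)**2 = (-1 + y**2)**2)
d(-5)*(-128) - (-2 + B(4, sqrt(0 + 2)))**2 = (-1 + (-5)**2)**2*(-128) - (-2 - 2)**2 = (-1 + 25)**2*(-128) - 1*(-4)**2 = 24**2*(-128) - 1*16 = 576*(-128) - 16 = -73728 - 16 = -73744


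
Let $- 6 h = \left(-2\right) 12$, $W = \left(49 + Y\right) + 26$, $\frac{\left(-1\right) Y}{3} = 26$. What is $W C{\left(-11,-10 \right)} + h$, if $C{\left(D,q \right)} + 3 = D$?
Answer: $46$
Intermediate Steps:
$Y = -78$ ($Y = \left(-3\right) 26 = -78$)
$C{\left(D,q \right)} = -3 + D$
$W = -3$ ($W = \left(49 - 78\right) + 26 = -29 + 26 = -3$)
$h = 4$ ($h = - \frac{\left(-2\right) 12}{6} = \left(- \frac{1}{6}\right) \left(-24\right) = 4$)
$W C{\left(-11,-10 \right)} + h = - 3 \left(-3 - 11\right) + 4 = \left(-3\right) \left(-14\right) + 4 = 42 + 4 = 46$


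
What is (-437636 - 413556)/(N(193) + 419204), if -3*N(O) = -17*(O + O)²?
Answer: -319197/473818 ≈ -0.67367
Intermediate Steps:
N(O) = 68*O²/3 (N(O) = -(-17)*(O + O)²/3 = -(-17)*(2*O)²/3 = -(-17)*4*O²/3 = -(-68)*O²/3 = 68*O²/3)
(-437636 - 413556)/(N(193) + 419204) = (-437636 - 413556)/((68/3)*193² + 419204) = -851192/((68/3)*37249 + 419204) = -851192/(2532932/3 + 419204) = -851192/3790544/3 = -851192*3/3790544 = -319197/473818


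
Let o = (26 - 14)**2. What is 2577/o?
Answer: 859/48 ≈ 17.896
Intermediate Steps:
o = 144 (o = 12**2 = 144)
2577/o = 2577/144 = 2577*(1/144) = 859/48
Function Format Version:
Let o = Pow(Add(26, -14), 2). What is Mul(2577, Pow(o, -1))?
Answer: Rational(859, 48) ≈ 17.896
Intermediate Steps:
o = 144 (o = Pow(12, 2) = 144)
Mul(2577, Pow(o, -1)) = Mul(2577, Pow(144, -1)) = Mul(2577, Rational(1, 144)) = Rational(859, 48)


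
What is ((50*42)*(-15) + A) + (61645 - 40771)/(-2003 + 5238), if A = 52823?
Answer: 69000779/3235 ≈ 21329.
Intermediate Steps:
((50*42)*(-15) + A) + (61645 - 40771)/(-2003 + 5238) = ((50*42)*(-15) + 52823) + (61645 - 40771)/(-2003 + 5238) = (2100*(-15) + 52823) + 20874/3235 = (-31500 + 52823) + 20874*(1/3235) = 21323 + 20874/3235 = 69000779/3235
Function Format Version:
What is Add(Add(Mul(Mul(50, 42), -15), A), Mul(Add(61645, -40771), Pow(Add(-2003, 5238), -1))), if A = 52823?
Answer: Rational(69000779, 3235) ≈ 21329.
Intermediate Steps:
Add(Add(Mul(Mul(50, 42), -15), A), Mul(Add(61645, -40771), Pow(Add(-2003, 5238), -1))) = Add(Add(Mul(Mul(50, 42), -15), 52823), Mul(Add(61645, -40771), Pow(Add(-2003, 5238), -1))) = Add(Add(Mul(2100, -15), 52823), Mul(20874, Pow(3235, -1))) = Add(Add(-31500, 52823), Mul(20874, Rational(1, 3235))) = Add(21323, Rational(20874, 3235)) = Rational(69000779, 3235)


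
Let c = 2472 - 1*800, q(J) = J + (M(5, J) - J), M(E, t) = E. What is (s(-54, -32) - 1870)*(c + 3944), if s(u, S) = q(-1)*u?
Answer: -12018240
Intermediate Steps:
q(J) = 5 (q(J) = J + (5 - J) = 5)
c = 1672 (c = 2472 - 800 = 1672)
s(u, S) = 5*u
(s(-54, -32) - 1870)*(c + 3944) = (5*(-54) - 1870)*(1672 + 3944) = (-270 - 1870)*5616 = -2140*5616 = -12018240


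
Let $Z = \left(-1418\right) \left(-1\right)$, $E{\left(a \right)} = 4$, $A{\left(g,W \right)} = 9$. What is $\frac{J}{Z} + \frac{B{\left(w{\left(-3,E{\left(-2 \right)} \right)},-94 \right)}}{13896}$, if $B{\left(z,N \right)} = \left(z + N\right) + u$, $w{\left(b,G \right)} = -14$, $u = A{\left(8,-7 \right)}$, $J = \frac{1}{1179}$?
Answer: $- \frac{9194249}{1290646584} \approx -0.0071238$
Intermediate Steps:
$J = \frac{1}{1179} \approx 0.00084818$
$u = 9$
$Z = 1418$
$B{\left(z,N \right)} = 9 + N + z$ ($B{\left(z,N \right)} = \left(z + N\right) + 9 = \left(N + z\right) + 9 = 9 + N + z$)
$\frac{J}{Z} + \frac{B{\left(w{\left(-3,E{\left(-2 \right)} \right)},-94 \right)}}{13896} = \frac{1}{1179 \cdot 1418} + \frac{9 - 94 - 14}{13896} = \frac{1}{1179} \cdot \frac{1}{1418} - \frac{11}{1544} = \frac{1}{1671822} - \frac{11}{1544} = - \frac{9194249}{1290646584}$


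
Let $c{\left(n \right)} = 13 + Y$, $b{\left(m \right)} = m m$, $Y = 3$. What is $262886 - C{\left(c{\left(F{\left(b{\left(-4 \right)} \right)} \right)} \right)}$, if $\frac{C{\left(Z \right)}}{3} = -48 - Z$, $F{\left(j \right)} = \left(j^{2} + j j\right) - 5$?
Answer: $263078$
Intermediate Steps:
$b{\left(m \right)} = m^{2}$
$F{\left(j \right)} = -5 + 2 j^{2}$ ($F{\left(j \right)} = \left(j^{2} + j^{2}\right) - 5 = 2 j^{2} - 5 = -5 + 2 j^{2}$)
$c{\left(n \right)} = 16$ ($c{\left(n \right)} = 13 + 3 = 16$)
$C{\left(Z \right)} = -144 - 3 Z$ ($C{\left(Z \right)} = 3 \left(-48 - Z\right) = -144 - 3 Z$)
$262886 - C{\left(c{\left(F{\left(b{\left(-4 \right)} \right)} \right)} \right)} = 262886 - \left(-144 - 48\right) = 262886 - -192 = 262886 + 192 = 263078$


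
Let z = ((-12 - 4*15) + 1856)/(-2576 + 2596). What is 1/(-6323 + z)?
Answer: -5/31169 ≈ -0.00016042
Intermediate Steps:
z = 446/5 (z = ((-12 - 60) + 1856)/20 = (-72 + 1856)*(1/20) = 1784*(1/20) = 446/5 ≈ 89.200)
1/(-6323 + z) = 1/(-6323 + 446/5) = 1/(-31169/5) = -5/31169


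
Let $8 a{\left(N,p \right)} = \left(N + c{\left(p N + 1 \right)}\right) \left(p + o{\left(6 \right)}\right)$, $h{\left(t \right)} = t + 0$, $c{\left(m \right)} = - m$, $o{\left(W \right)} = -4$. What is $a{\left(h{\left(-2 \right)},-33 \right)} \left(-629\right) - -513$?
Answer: $- \frac{1601733}{8} \approx -2.0022 \cdot 10^{5}$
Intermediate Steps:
$h{\left(t \right)} = t$
$a{\left(N,p \right)} = \frac{\left(-4 + p\right) \left(-1 + N - N p\right)}{8}$ ($a{\left(N,p \right)} = \frac{\left(N - \left(p N + 1\right)\right) \left(p - 4\right)}{8} = \frac{\left(N - \left(N p + 1\right)\right) \left(-4 + p\right)}{8} = \frac{\left(N - \left(1 + N p\right)\right) \left(-4 + p\right)}{8} = \frac{\left(-1 + N - N p\right) \left(-4 + p\right)}{8} = \frac{\left(-4 + p\right) \left(-1 + N - N p\right)}{8}$)
$a{\left(h{\left(-2 \right)},-33 \right)} \left(-629\right) - -513 = \left(\frac{1}{2} - -1 - - \frac{33 \left(1 - -66\right)}{8} + \frac{5}{8} \left(-2\right) \left(-33\right)\right) \left(-629\right) - -513 = \left(\frac{1}{2} + 1 - - \frac{33 \left(1 + 66\right)}{8} + \frac{165}{4}\right) \left(-629\right) + \left(-55 + 568\right) = \left(\frac{1}{2} + 1 - \left(- \frac{33}{8}\right) 67 + \frac{165}{4}\right) \left(-629\right) + 513 = \left(\frac{1}{2} + 1 + \frac{2211}{8} + \frac{165}{4}\right) \left(-629\right) + 513 = \frac{2553}{8} \left(-629\right) + 513 = - \frac{1605837}{8} + 513 = - \frac{1601733}{8}$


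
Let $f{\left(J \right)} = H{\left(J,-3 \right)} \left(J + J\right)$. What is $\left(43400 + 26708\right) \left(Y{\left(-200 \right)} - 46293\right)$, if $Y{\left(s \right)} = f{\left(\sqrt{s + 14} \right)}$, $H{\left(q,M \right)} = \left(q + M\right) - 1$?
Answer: $-3271589820 - 560864 i \sqrt{186} \approx -3.2716 \cdot 10^{9} - 7.6492 \cdot 10^{6} i$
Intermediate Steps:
$H{\left(q,M \right)} = -1 + M + q$ ($H{\left(q,M \right)} = \left(M + q\right) - 1 = -1 + M + q$)
$f{\left(J \right)} = 2 J \left(-4 + J\right)$ ($f{\left(J \right)} = \left(-1 - 3 + J\right) \left(J + J\right) = \left(-4 + J\right) 2 J = 2 J \left(-4 + J\right)$)
$Y{\left(s \right)} = 2 \sqrt{14 + s} \left(-4 + \sqrt{14 + s}\right)$ ($Y{\left(s \right)} = 2 \sqrt{s + 14} \left(-4 + \sqrt{s + 14}\right) = 2 \sqrt{14 + s} \left(-4 + \sqrt{14 + s}\right)$)
$\left(43400 + 26708\right) \left(Y{\left(-200 \right)} - 46293\right) = \left(43400 + 26708\right) \left(\left(28 - 8 \sqrt{14 - 200} + 2 \left(-200\right)\right) - 46293\right) = 70108 \left(\left(28 - 8 \sqrt{-186} - 400\right) - 46293\right) = 70108 \left(\left(28 - 8 i \sqrt{186} - 400\right) - 46293\right) = 70108 \left(\left(-372 - 8 i \sqrt{186}\right) - 46293\right) = 70108 \left(-46665 - 8 i \sqrt{186}\right) = -3271589820 - 560864 i \sqrt{186}$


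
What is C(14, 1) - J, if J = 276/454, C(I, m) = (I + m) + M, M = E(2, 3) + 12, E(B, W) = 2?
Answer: 6445/227 ≈ 28.392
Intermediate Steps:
M = 14 (M = 2 + 12 = 14)
C(I, m) = 14 + I + m (C(I, m) = (I + m) + 14 = 14 + I + m)
J = 138/227 (J = 276*(1/454) = 138/227 ≈ 0.60793)
C(14, 1) - J = (14 + 14 + 1) - 1*138/227 = 29 - 138/227 = 6445/227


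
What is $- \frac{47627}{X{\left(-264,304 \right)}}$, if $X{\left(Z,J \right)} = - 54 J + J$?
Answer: $\frac{47627}{16112} \approx 2.956$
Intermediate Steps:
$X{\left(Z,J \right)} = - 53 J$
$- \frac{47627}{X{\left(-264,304 \right)}} = - \frac{47627}{\left(-53\right) 304} = - \frac{47627}{-16112} = \left(-47627\right) \left(- \frac{1}{16112}\right) = \frac{47627}{16112}$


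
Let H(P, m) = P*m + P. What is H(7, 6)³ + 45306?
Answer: 162955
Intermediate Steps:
H(P, m) = P + P*m
H(7, 6)³ + 45306 = (7*(1 + 6))³ + 45306 = (7*7)³ + 45306 = 49³ + 45306 = 117649 + 45306 = 162955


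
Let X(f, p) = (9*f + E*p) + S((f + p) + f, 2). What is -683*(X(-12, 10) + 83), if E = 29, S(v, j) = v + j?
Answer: -172799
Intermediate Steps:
S(v, j) = j + v
X(f, p) = 2 + 11*f + 30*p (X(f, p) = (9*f + 29*p) + (2 + ((f + p) + f)) = (9*f + 29*p) + (2 + (p + 2*f)) = (9*f + 29*p) + (2 + p + 2*f) = 2 + 11*f + 30*p)
-683*(X(-12, 10) + 83) = -683*((2 + 11*(-12) + 30*10) + 83) = -683*((2 - 132 + 300) + 83) = -683*(170 + 83) = -683*253 = -172799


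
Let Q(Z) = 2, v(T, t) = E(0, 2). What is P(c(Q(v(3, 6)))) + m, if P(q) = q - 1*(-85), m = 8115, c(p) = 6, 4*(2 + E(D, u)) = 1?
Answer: 8206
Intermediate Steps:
E(D, u) = -7/4 (E(D, u) = -2 + (¼)*1 = -2 + ¼ = -7/4)
v(T, t) = -7/4
P(q) = 85 + q (P(q) = q + 85 = 85 + q)
P(c(Q(v(3, 6)))) + m = (85 + 6) + 8115 = 91 + 8115 = 8206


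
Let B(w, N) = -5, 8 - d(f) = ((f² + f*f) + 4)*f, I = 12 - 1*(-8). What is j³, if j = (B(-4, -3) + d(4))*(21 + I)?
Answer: -193200794541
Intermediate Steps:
I = 20 (I = 12 + 8 = 20)
d(f) = 8 - f*(4 + 2*f²) (d(f) = 8 - ((f² + f*f) + 4)*f = 8 - ((f² + f²) + 4)*f = 8 - (2*f² + 4)*f = 8 - (4 + 2*f²)*f = 8 - f*(4 + 2*f²))
j = -5781 (j = (-5 + (8 - 4*4 - 2*4³))*(21 + 20) = (-5 + (8 - 16 - 2*64))*41 = (-5 + (8 - 16 - 128))*41 = (-5 - 136)*41 = -141*41 = -5781)
j³ = (-5781)³ = -193200794541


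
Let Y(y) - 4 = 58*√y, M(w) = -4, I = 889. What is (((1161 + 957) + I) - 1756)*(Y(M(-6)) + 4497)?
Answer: 5630751 + 145116*I ≈ 5.6308e+6 + 1.4512e+5*I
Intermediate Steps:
Y(y) = 4 + 58*√y
(((1161 + 957) + I) - 1756)*(Y(M(-6)) + 4497) = (((1161 + 957) + 889) - 1756)*((4 + 58*√(-4)) + 4497) = ((2118 + 889) - 1756)*((4 + 58*(2*I)) + 4497) = (3007 - 1756)*((4 + 116*I) + 4497) = 1251*(4501 + 116*I) = 5630751 + 145116*I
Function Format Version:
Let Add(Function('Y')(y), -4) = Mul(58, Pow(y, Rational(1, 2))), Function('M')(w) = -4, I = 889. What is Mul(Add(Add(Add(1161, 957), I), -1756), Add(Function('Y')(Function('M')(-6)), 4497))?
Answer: Add(5630751, Mul(145116, I)) ≈ Add(5.6308e+6, Mul(1.4512e+5, I))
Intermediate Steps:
Function('Y')(y) = Add(4, Mul(58, Pow(y, Rational(1, 2))))
Mul(Add(Add(Add(1161, 957), I), -1756), Add(Function('Y')(Function('M')(-6)), 4497)) = Mul(Add(Add(Add(1161, 957), 889), -1756), Add(Add(4, Mul(58, Pow(-4, Rational(1, 2)))), 4497)) = Mul(Add(Add(2118, 889), -1756), Add(Add(4, Mul(58, Mul(2, I))), 4497)) = Mul(Add(3007, -1756), Add(Add(4, Mul(116, I)), 4497)) = Mul(1251, Add(4501, Mul(116, I))) = Add(5630751, Mul(145116, I))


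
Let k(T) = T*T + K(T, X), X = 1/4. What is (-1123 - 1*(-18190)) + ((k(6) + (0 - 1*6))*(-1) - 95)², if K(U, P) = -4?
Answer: 31708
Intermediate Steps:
X = ¼ ≈ 0.25000
k(T) = -4 + T² (k(T) = T*T - 4 = T² - 4 = -4 + T²)
(-1123 - 1*(-18190)) + ((k(6) + (0 - 1*6))*(-1) - 95)² = (-1123 - 1*(-18190)) + (((-4 + 6²) + (0 - 1*6))*(-1) - 95)² = (-1123 + 18190) + (((-4 + 36) + (0 - 6))*(-1) - 95)² = 17067 + ((32 - 6)*(-1) - 95)² = 17067 + (26*(-1) - 95)² = 17067 + (-26 - 95)² = 17067 + (-121)² = 17067 + 14641 = 31708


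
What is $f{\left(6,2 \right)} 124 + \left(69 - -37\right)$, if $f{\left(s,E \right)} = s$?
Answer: $850$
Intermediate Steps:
$f{\left(6,2 \right)} 124 + \left(69 - -37\right) = 6 \cdot 124 + \left(69 - -37\right) = 744 + \left(69 + 37\right) = 744 + 106 = 850$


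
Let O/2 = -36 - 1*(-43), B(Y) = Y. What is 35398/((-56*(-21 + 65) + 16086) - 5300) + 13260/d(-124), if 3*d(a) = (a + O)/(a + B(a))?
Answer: 4105204273/45771 ≈ 89690.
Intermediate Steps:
O = 14 (O = 2*(-36 - 1*(-43)) = 2*(-36 + 43) = 2*7 = 14)
d(a) = (14 + a)/(6*a) (d(a) = ((a + 14)/(a + a))/3 = ((14 + a)/((2*a)))/3 = ((14 + a)*(1/(2*a)))/3 = ((14 + a)/(2*a))/3 = (14 + a)/(6*a))
35398/((-56*(-21 + 65) + 16086) - 5300) + 13260/d(-124) = 35398/((-56*(-21 + 65) + 16086) - 5300) + 13260/(((⅙)*(14 - 124)/(-124))) = 35398/((-56*44 + 16086) - 5300) + 13260/(((⅙)*(-1/124)*(-110))) = 35398/((-2464 + 16086) - 5300) + 13260/(55/372) = 35398/(13622 - 5300) + 13260*(372/55) = 35398/8322 + 986544/11 = 35398*(1/8322) + 986544/11 = 17699/4161 + 986544/11 = 4105204273/45771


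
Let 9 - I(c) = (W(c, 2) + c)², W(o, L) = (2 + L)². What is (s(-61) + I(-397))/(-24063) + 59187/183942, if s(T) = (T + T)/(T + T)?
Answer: 1041614149/163933198 ≈ 6.3539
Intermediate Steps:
s(T) = 1 (s(T) = (2*T)/((2*T)) = (2*T)*(1/(2*T)) = 1)
I(c) = 9 - (16 + c)² (I(c) = 9 - ((2 + 2)² + c)² = 9 - (4² + c)² = 9 - (16 + c)²)
(s(-61) + I(-397))/(-24063) + 59187/183942 = (1 + (9 - (16 - 397)²))/(-24063) + 59187/183942 = (1 + (9 - 1*(-381)²))*(-1/24063) + 59187*(1/183942) = (1 + (9 - 1*145161))*(-1/24063) + 19729/61314 = (1 + (9 - 145161))*(-1/24063) + 19729/61314 = (1 - 145152)*(-1/24063) + 19729/61314 = -145151*(-1/24063) + 19729/61314 = 145151/24063 + 19729/61314 = 1041614149/163933198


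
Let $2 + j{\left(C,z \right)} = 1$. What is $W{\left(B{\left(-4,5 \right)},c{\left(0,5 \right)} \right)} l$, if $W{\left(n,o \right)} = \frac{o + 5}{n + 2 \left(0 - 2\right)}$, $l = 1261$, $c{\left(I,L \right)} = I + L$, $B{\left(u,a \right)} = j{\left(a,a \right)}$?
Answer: $-2522$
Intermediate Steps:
$j{\left(C,z \right)} = -1$ ($j{\left(C,z \right)} = -2 + 1 = -1$)
$B{\left(u,a \right)} = -1$
$W{\left(n,o \right)} = \frac{5 + o}{-4 + n}$ ($W{\left(n,o \right)} = \frac{5 + o}{n + 2 \left(-2\right)} = \frac{5 + o}{n - 4} = \frac{5 + o}{-4 + n}$)
$W{\left(B{\left(-4,5 \right)},c{\left(0,5 \right)} \right)} l = \frac{5 + \left(0 + 5\right)}{-4 - 1} \cdot 1261 = \frac{5 + 5}{-5} \cdot 1261 = \left(- \frac{1}{5}\right) 10 \cdot 1261 = \left(-2\right) 1261 = -2522$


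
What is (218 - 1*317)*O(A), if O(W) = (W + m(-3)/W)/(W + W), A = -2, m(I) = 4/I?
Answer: -33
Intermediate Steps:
O(W) = (W - 4/(3*W))/(2*W) (O(W) = (W + (4/(-3))/W)/(W + W) = (W + (4*(-⅓))/W)/((2*W)) = (W - 4/(3*W))*(1/(2*W)) = (W - 4/(3*W))/(2*W))
(218 - 1*317)*O(A) = (218 - 1*317)*(½ - ⅔/(-2)²) = (218 - 317)*(½ - ⅔*¼) = -99*(½ - ⅙) = -99*⅓ = -33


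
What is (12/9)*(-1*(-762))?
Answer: 1016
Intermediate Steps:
(12/9)*(-1*(-762)) = (12*(⅑))*762 = (4/3)*762 = 1016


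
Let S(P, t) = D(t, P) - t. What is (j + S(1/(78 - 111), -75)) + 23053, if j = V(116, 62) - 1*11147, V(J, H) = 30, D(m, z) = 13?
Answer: 12024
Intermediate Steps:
j = -11117 (j = 30 - 1*11147 = 30 - 11147 = -11117)
S(P, t) = 13 - t
(j + S(1/(78 - 111), -75)) + 23053 = (-11117 + (13 - 1*(-75))) + 23053 = (-11117 + (13 + 75)) + 23053 = (-11117 + 88) + 23053 = -11029 + 23053 = 12024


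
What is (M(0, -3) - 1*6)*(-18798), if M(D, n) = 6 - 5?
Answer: 93990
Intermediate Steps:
M(D, n) = 1
(M(0, -3) - 1*6)*(-18798) = (1 - 1*6)*(-18798) = (1 - 6)*(-18798) = -5*(-18798) = 93990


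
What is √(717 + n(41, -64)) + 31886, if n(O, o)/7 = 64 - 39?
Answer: 31886 + 2*√223 ≈ 31916.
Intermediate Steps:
n(O, o) = 175 (n(O, o) = 7*(64 - 39) = 7*25 = 175)
√(717 + n(41, -64)) + 31886 = √(717 + 175) + 31886 = √892 + 31886 = 2*√223 + 31886 = 31886 + 2*√223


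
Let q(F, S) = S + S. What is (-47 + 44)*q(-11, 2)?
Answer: -12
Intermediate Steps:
q(F, S) = 2*S
(-47 + 44)*q(-11, 2) = (-47 + 44)*(2*2) = -3*4 = -12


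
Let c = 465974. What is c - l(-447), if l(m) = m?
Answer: 466421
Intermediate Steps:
c - l(-447) = 465974 - 1*(-447) = 465974 + 447 = 466421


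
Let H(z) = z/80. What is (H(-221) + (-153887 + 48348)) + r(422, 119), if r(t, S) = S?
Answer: -8433821/80 ≈ -1.0542e+5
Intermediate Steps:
H(z) = z/80 (H(z) = z*(1/80) = z/80)
(H(-221) + (-153887 + 48348)) + r(422, 119) = ((1/80)*(-221) + (-153887 + 48348)) + 119 = (-221/80 - 105539) + 119 = -8443341/80 + 119 = -8433821/80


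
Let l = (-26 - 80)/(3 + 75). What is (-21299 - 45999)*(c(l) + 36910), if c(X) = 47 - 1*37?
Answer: -2484642160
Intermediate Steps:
l = -53/39 (l = -106/78 = -106*1/78 = -53/39 ≈ -1.3590)
c(X) = 10 (c(X) = 47 - 37 = 10)
(-21299 - 45999)*(c(l) + 36910) = (-21299 - 45999)*(10 + 36910) = -67298*36920 = -2484642160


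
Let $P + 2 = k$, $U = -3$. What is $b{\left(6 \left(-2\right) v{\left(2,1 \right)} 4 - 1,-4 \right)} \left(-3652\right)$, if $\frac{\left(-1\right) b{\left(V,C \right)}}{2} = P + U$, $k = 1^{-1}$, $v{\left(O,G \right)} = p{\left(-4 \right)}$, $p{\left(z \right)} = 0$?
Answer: $-29216$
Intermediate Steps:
$v{\left(O,G \right)} = 0$
$k = 1$
$P = -1$ ($P = -2 + 1 = -1$)
$b{\left(V,C \right)} = 8$ ($b{\left(V,C \right)} = - 2 \left(-1 - 3\right) = \left(-2\right) \left(-4\right) = 8$)
$b{\left(6 \left(-2\right) v{\left(2,1 \right)} 4 - 1,-4 \right)} \left(-3652\right) = 8 \left(-3652\right) = -29216$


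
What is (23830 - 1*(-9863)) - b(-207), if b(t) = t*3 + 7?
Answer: 34307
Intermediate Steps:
b(t) = 7 + 3*t (b(t) = 3*t + 7 = 7 + 3*t)
(23830 - 1*(-9863)) - b(-207) = (23830 - 1*(-9863)) - (7 + 3*(-207)) = (23830 + 9863) - (7 - 621) = 33693 - 1*(-614) = 33693 + 614 = 34307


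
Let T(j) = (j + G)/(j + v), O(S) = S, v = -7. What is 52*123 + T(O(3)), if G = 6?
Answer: 25575/4 ≈ 6393.8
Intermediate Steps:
T(j) = (6 + j)/(-7 + j) (T(j) = (j + 6)/(j - 7) = (6 + j)/(-7 + j))
52*123 + T(O(3)) = 52*123 + (6 + 3)/(-7 + 3) = 6396 + 9/(-4) = 6396 - 1/4*9 = 6396 - 9/4 = 25575/4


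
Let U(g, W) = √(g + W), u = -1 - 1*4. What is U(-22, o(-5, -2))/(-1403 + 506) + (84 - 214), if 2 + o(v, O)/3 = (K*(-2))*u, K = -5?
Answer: -130 - I*√178/897 ≈ -130.0 - 0.014874*I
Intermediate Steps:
u = -5 (u = -1 - 4 = -5)
o(v, O) = -156 (o(v, O) = -6 + 3*(-5*(-2)*(-5)) = -6 + 3*(10*(-5)) = -6 + 3*(-50) = -6 - 150 = -156)
U(g, W) = √(W + g)
U(-22, o(-5, -2))/(-1403 + 506) + (84 - 214) = √(-156 - 22)/(-1403 + 506) + (84 - 214) = √(-178)/(-897) - 130 = -I*√178/897 - 130 = -130 - I*√178/897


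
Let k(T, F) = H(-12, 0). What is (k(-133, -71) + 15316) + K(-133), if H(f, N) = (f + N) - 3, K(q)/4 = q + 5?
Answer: 14789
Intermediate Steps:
K(q) = 20 + 4*q (K(q) = 4*(q + 5) = 4*(5 + q) = 20 + 4*q)
H(f, N) = -3 + N + f (H(f, N) = (N + f) - 3 = -3 + N + f)
k(T, F) = -15 (k(T, F) = -3 + 0 - 12 = -15)
(k(-133, -71) + 15316) + K(-133) = (-15 + 15316) + (20 + 4*(-133)) = 15301 + (20 - 532) = 15301 - 512 = 14789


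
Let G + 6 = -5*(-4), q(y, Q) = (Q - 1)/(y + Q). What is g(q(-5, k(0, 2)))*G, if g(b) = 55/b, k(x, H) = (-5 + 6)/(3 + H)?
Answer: 4620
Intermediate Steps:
k(x, H) = 1/(3 + H)
q(y, Q) = (-1 + Q)/(Q + y)
G = 14 (G = -6 - 5*(-4) = -6 + 20 = 14)
g(q(-5, k(0, 2)))*G = (55/(((-1 + 1/(3 + 2))/(1/(3 + 2) - 5))))*14 = (55/(((-1 + 1/5)/(1/5 - 5))))*14 = (55/((-4/5/(-24/5))))*14 = (55/((-5/24*(-4/5))))*14 = (55/(1/6))*14 = (55*6)*14 = 330*14 = 4620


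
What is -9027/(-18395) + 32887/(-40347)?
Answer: -240743996/742183065 ≈ -0.32437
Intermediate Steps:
-9027/(-18395) + 32887/(-40347) = -9027*(-1/18395) + 32887*(-1/40347) = 9027/18395 - 32887/40347 = -240743996/742183065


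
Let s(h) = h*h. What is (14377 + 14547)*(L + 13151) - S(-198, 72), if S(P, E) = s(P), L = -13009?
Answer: 4068004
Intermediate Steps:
s(h) = h²
S(P, E) = P²
(14377 + 14547)*(L + 13151) - S(-198, 72) = (14377 + 14547)*(-13009 + 13151) - 1*(-198)² = 28924*142 - 1*39204 = 4107208 - 39204 = 4068004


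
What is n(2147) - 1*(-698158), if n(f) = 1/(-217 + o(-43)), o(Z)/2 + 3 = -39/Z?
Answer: 6640180695/9511 ≈ 6.9816e+5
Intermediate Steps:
o(Z) = -6 - 78/Z (o(Z) = -6 + 2*(-39/Z) = -6 - 78/Z)
n(f) = -43/9511 (n(f) = 1/(-217 + (-6 - 78/(-43))) = 1/(-217 + (-6 - 78*(-1/43))) = 1/(-217 + (-6 + 78/43)) = 1/(-217 - 180/43) = 1/(-9511/43) = -43/9511)
n(2147) - 1*(-698158) = -43/9511 - 1*(-698158) = -43/9511 + 698158 = 6640180695/9511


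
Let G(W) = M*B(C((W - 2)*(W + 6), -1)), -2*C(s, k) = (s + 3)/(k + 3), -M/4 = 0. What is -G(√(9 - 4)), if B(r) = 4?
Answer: 0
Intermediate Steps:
M = 0 (M = -4*0 = 0)
C(s, k) = -(3 + s)/(2*(3 + k)) (C(s, k) = -(s + 3)/(2*(k + 3)) = -(3 + s)/(2*(3 + k)))
G(W) = 0 (G(W) = 0*4 = 0)
-G(√(9 - 4)) = -1*0 = 0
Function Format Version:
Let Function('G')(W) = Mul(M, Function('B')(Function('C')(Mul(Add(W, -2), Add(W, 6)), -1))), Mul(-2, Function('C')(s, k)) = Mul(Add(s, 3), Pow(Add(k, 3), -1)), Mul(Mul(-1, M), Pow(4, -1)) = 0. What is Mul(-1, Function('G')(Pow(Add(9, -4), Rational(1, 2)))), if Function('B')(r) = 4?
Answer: 0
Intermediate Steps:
M = 0 (M = Mul(-4, 0) = 0)
Function('C')(s, k) = Mul(Rational(-1, 2), Pow(Add(3, k), -1), Add(3, s)) (Function('C')(s, k) = Mul(Rational(-1, 2), Mul(Add(s, 3), Pow(Add(k, 3), -1))) = Mul(Rational(-1, 2), Mul(Add(3, s), Pow(Add(3, k), -1))) = Mul(Rational(-1, 2), Mul(Pow(Add(3, k), -1), Add(3, s))) = Mul(Rational(-1, 2), Pow(Add(3, k), -1), Add(3, s)))
Function('G')(W) = 0 (Function('G')(W) = Mul(0, 4) = 0)
Mul(-1, Function('G')(Pow(Add(9, -4), Rational(1, 2)))) = Mul(-1, 0) = 0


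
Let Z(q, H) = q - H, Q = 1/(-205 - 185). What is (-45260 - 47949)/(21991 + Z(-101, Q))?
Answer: -36351510/8537101 ≈ -4.2581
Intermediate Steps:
Q = -1/390 (Q = 1/(-390) = -1/390 ≈ -0.0025641)
(-45260 - 47949)/(21991 + Z(-101, Q)) = (-45260 - 47949)/(21991 + (-101 - 1*(-1/390))) = -93209/(21991 + (-101 + 1/390)) = -93209/(21991 - 39389/390) = -93209/8537101/390 = -93209*390/8537101 = -36351510/8537101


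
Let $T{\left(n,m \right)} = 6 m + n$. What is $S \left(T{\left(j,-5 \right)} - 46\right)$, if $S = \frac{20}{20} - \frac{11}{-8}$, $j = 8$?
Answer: $- \frac{323}{2} \approx -161.5$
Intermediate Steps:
$T{\left(n,m \right)} = n + 6 m$
$S = \frac{19}{8}$ ($S = 20 \cdot \frac{1}{20} - - \frac{11}{8} = 1 + \frac{11}{8} = \frac{19}{8} \approx 2.375$)
$S \left(T{\left(j,-5 \right)} - 46\right) = \frac{19 \left(\left(8 + 6 \left(-5\right)\right) - 46\right)}{8} = \frac{19 \left(\left(8 - 30\right) - 46\right)}{8} = \frac{19 \left(-22 - 46\right)}{8} = \frac{19}{8} \left(-68\right) = - \frac{323}{2}$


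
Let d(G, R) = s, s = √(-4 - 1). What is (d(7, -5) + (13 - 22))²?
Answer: (-9 + I*√5)² ≈ 76.0 - 40.249*I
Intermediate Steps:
s = I*√5 (s = √(-5) = I*√5 ≈ 2.2361*I)
d(G, R) = I*√5
(d(7, -5) + (13 - 22))² = (I*√5 + (13 - 22))² = (I*√5 - 9)² = (-9 + I*√5)²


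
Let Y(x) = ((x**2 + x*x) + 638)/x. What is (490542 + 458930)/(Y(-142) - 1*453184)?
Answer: -67412512/32196547 ≈ -2.0938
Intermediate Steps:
Y(x) = (638 + 2*x**2)/x (Y(x) = ((x**2 + x**2) + 638)/x = (2*x**2 + 638)/x = (638 + 2*x**2)/x)
(490542 + 458930)/(Y(-142) - 1*453184) = (490542 + 458930)/((2*(-142) + 638/(-142)) - 1*453184) = 949472/((-284 + 638*(-1/142)) - 453184) = 949472/((-284 - 319/71) - 453184) = 949472/(-20483/71 - 453184) = 949472/(-32196547/71) = 949472*(-71/32196547) = -67412512/32196547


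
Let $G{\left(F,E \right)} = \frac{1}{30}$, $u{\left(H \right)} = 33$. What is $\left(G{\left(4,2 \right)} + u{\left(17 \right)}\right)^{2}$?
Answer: $\frac{982081}{900} \approx 1091.2$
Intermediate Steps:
$G{\left(F,E \right)} = \frac{1}{30}$
$\left(G{\left(4,2 \right)} + u{\left(17 \right)}\right)^{2} = \left(\frac{1}{30} + 33\right)^{2} = \left(\frac{991}{30}\right)^{2} = \frac{982081}{900}$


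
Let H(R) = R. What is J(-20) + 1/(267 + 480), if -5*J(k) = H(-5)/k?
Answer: -727/14940 ≈ -0.048661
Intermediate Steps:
J(k) = 1/k (J(k) = -(-1)/k = 1/k)
J(-20) + 1/(267 + 480) = 1/(-20) + 1/(267 + 480) = -1/20 + 1/747 = -727/14940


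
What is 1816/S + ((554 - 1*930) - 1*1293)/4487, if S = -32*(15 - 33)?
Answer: 898381/323064 ≈ 2.7808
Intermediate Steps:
S = 576 (S = -32*(-18) = 576)
1816/S + ((554 - 1*930) - 1*1293)/4487 = 1816/576 + ((554 - 1*930) - 1*1293)/4487 = 1816*(1/576) + ((554 - 930) - 1293)*(1/4487) = 227/72 + (-376 - 1293)*(1/4487) = 227/72 - 1669*1/4487 = 227/72 - 1669/4487 = 898381/323064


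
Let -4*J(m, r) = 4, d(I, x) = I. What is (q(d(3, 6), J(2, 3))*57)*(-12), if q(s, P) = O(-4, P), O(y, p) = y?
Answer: 2736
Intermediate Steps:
J(m, r) = -1 (J(m, r) = -¼*4 = -1)
q(s, P) = -4
(q(d(3, 6), J(2, 3))*57)*(-12) = -4*57*(-12) = -228*(-12) = 2736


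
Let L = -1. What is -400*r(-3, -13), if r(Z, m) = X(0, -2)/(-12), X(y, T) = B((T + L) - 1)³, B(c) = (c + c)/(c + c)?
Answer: 100/3 ≈ 33.333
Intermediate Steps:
B(c) = 1 (B(c) = (2*c)/((2*c)) = (2*c)*(1/(2*c)) = 1)
X(y, T) = 1 (X(y, T) = 1³ = 1)
r(Z, m) = -1/12 (r(Z, m) = 1/(-12) = 1*(-1/12) = -1/12)
-400*r(-3, -13) = -400*(-1/12) = 100/3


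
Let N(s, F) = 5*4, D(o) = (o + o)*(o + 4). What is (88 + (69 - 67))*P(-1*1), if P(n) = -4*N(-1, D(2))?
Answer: -7200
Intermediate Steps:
D(o) = 2*o*(4 + o) (D(o) = (2*o)*(4 + o) = 2*o*(4 + o))
N(s, F) = 20
P(n) = -80 (P(n) = -4*20 = -80)
(88 + (69 - 67))*P(-1*1) = (88 + (69 - 67))*(-80) = (88 + 2)*(-80) = 90*(-80) = -7200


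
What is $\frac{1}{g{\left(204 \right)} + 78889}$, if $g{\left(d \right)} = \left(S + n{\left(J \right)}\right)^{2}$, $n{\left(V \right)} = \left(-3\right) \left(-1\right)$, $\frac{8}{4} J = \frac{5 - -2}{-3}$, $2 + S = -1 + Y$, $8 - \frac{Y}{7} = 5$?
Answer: $\frac{1}{79330} \approx 1.2606 \cdot 10^{-5}$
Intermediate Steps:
$Y = 21$ ($Y = 56 - 35 = 21$)
$S = 18$ ($S = -2 + \left(-1 + 21\right) = -2 + 20 = 18$)
$J = - \frac{7}{6}$ ($J = \frac{\left(5 - -2\right) \frac{1}{-3}}{2} = \frac{\left(5 + 2\right) \left(- \frac{1}{3}\right)}{2} = \frac{7 \left(- \frac{1}{3}\right)}{2} = \frac{1}{2} \left(- \frac{7}{3}\right) = - \frac{7}{6} \approx -1.1667$)
$n{\left(V \right)} = 3$
$g{\left(d \right)} = 441$ ($g{\left(d \right)} = \left(18 + 3\right)^{2} = 21^{2} = 441$)
$\frac{1}{g{\left(204 \right)} + 78889} = \frac{1}{441 + 78889} = \frac{1}{79330}$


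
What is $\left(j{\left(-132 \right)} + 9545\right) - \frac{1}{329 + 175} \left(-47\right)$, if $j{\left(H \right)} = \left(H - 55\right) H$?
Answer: $\frac{17251463}{504} \approx 34229.0$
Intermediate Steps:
$j{\left(H \right)} = H \left(-55 + H\right)$ ($j{\left(H \right)} = \left(H - 55\right) H = \left(-55 + H\right) H = H \left(-55 + H\right)$)
$\left(j{\left(-132 \right)} + 9545\right) - \frac{1}{329 + 175} \left(-47\right) = \left(- 132 \left(-55 - 132\right) + 9545\right) - \frac{1}{329 + 175} \left(-47\right) = \left(\left(-132\right) \left(-187\right) + 9545\right) - \frac{1}{504} \left(-47\right) = \left(24684 + 9545\right) - \frac{1}{504} \left(-47\right) = 34229 - - \frac{47}{504} = 34229 + \frac{47}{504} = \frac{17251463}{504}$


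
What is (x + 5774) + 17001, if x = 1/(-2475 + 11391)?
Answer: 203061901/8916 ≈ 22775.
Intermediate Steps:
x = 1/8916 ≈ 0.00011216
(x + 5774) + 17001 = (1/8916 + 5774) + 17001 = 51480985/8916 + 17001 = 203061901/8916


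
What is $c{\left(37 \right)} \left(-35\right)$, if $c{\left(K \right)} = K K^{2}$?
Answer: $-1772855$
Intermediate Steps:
$c{\left(K \right)} = K^{3}$
$c{\left(37 \right)} \left(-35\right) = 37^{3} \left(-35\right) = 50653 \left(-35\right) = -1772855$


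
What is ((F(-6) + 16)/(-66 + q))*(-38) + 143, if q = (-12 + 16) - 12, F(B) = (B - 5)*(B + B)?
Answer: 219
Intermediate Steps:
F(B) = 2*B*(-5 + B) (F(B) = (-5 + B)*(2*B) = 2*B*(-5 + B))
q = -8 (q = 4 - 12 = -8)
((F(-6) + 16)/(-66 + q))*(-38) + 143 = ((2*(-6)*(-5 - 6) + 16)/(-66 - 8))*(-38) + 143 = ((2*(-6)*(-11) + 16)/(-74))*(-38) + 143 = ((132 + 16)*(-1/74))*(-38) + 143 = (148*(-1/74))*(-38) + 143 = -2*(-38) + 143 = 76 + 143 = 219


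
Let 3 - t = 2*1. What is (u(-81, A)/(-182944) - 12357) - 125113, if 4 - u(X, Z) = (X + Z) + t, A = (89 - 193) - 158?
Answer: -12574656013/91472 ≈ -1.3747e+5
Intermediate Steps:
A = -262 (A = -104 - 158 = -262)
t = 1 (t = 3 - 2 = 1)
u(X, Z) = 3 - X - Z (u(X, Z) = 4 - ((X + Z) + 1) = 4 - (1 + X + Z) = 4 + (-1 - X - Z) = 3 - X - Z)
(u(-81, A)/(-182944) - 12357) - 125113 = ((3 - 1*(-81) - 1*(-262))/(-182944) - 12357) - 125113 = ((3 + 81 + 262)*(-1/182944) - 12357) - 125113 = (346*(-1/182944) - 12357) - 125113 = (-173/91472 - 12357) - 125113 = -1130319677/91472 - 125113 = -12574656013/91472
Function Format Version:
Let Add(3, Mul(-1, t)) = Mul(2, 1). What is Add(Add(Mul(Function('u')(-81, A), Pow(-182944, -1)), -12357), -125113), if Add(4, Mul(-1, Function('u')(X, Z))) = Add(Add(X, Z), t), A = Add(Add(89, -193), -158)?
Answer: Rational(-12574656013, 91472) ≈ -1.3747e+5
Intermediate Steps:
A = -262 (A = Add(-104, -158) = -262)
t = 1 (t = Add(3, Mul(-1, Mul(2, 1))) = Add(3, Mul(-1, 2)) = Add(3, -2) = 1)
Function('u')(X, Z) = Add(3, Mul(-1, X), Mul(-1, Z)) (Function('u')(X, Z) = Add(4, Mul(-1, Add(Add(X, Z), 1))) = Add(4, Mul(-1, Add(1, X, Z))) = Add(4, Add(-1, Mul(-1, X), Mul(-1, Z))) = Add(3, Mul(-1, X), Mul(-1, Z)))
Add(Add(Mul(Function('u')(-81, A), Pow(-182944, -1)), -12357), -125113) = Add(Add(Mul(Add(3, Mul(-1, -81), Mul(-1, -262)), Pow(-182944, -1)), -12357), -125113) = Add(Add(Mul(Add(3, 81, 262), Rational(-1, 182944)), -12357), -125113) = Add(Add(Mul(346, Rational(-1, 182944)), -12357), -125113) = Add(Add(Rational(-173, 91472), -12357), -125113) = Add(Rational(-1130319677, 91472), -125113) = Rational(-12574656013, 91472)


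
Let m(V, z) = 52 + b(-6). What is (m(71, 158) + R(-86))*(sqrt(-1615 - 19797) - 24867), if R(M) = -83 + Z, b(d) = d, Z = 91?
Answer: -1342818 + 108*I*sqrt(5353) ≈ -1.3428e+6 + 7901.7*I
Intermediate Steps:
m(V, z) = 46 (m(V, z) = 52 - 6 = 46)
R(M) = 8 (R(M) = -83 + 91 = 8)
(m(71, 158) + R(-86))*(sqrt(-1615 - 19797) - 24867) = (46 + 8)*(sqrt(-1615 - 19797) - 24867) = 54*(sqrt(-21412) - 24867) = 54*(2*I*sqrt(5353) - 24867) = 54*(-24867 + 2*I*sqrt(5353)) = -1342818 + 108*I*sqrt(5353)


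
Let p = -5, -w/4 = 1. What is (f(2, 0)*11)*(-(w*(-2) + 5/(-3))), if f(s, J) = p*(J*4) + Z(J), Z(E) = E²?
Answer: 0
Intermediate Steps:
w = -4 (w = -4*1 = -4)
f(s, J) = J² - 20*J (f(s, J) = -5*J*4 + J² = -20*J + J² = J² - 20*J)
(f(2, 0)*11)*(-(w*(-2) + 5/(-3))) = ((0*(-20 + 0))*11)*(-(-4*(-2) + 5/(-3))) = ((0*(-20))*11)*(-(8 + 5*(-⅓))) = (0*11)*(-(8 - 5/3)) = 0*(-1*19/3) = 0*(-19/3) = 0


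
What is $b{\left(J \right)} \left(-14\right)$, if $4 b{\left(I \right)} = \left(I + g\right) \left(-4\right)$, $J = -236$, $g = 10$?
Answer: $-3164$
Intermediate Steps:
$b{\left(I \right)} = -10 - I$ ($b{\left(I \right)} = \frac{\left(I + 10\right) \left(-4\right)}{4} = \frac{\left(10 + I\right) \left(-4\right)}{4} = \frac{-40 - 4 I}{4} = -10 - I$)
$b{\left(J \right)} \left(-14\right) = \left(-10 - -236\right) \left(-14\right) = \left(-10 + 236\right) \left(-14\right) = 226 \left(-14\right) = -3164$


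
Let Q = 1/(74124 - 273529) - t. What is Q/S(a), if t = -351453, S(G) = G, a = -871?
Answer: -70081485464/173681755 ≈ -403.51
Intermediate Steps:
Q = 70081485464/199405 (Q = 1/(74124 - 273529) - 1*(-351453) = 1/(-199405) + 351453 = -1/199405 + 351453 = 70081485464/199405 ≈ 3.5145e+5)
Q/S(a) = (70081485464/199405)/(-871) = (70081485464/199405)*(-1/871) = -70081485464/173681755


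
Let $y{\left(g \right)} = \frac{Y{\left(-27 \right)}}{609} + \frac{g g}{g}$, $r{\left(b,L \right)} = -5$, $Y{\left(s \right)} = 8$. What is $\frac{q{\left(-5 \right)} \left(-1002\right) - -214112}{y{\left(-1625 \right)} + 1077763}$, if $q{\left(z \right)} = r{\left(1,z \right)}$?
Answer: $\frac{66722649}{327684025} \approx 0.20362$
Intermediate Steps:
$q{\left(z \right)} = -5$
$y{\left(g \right)} = \frac{8}{609} + g$ ($y{\left(g \right)} = \frac{8}{609} + \frac{g g}{g} = 8 \cdot \frac{1}{609} + \frac{g^{2}}{g} = \frac{8}{609} + g$)
$\frac{q{\left(-5 \right)} \left(-1002\right) - -214112}{y{\left(-1625 \right)} + 1077763} = \frac{\left(-5\right) \left(-1002\right) - -214112}{\left(\frac{8}{609} - 1625\right) + 1077763} = \frac{5010 + 214112}{- \frac{989617}{609} + 1077763} = \frac{219122}{\frac{655368050}{609}} = 219122 \cdot \frac{609}{655368050} = \frac{66722649}{327684025}$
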